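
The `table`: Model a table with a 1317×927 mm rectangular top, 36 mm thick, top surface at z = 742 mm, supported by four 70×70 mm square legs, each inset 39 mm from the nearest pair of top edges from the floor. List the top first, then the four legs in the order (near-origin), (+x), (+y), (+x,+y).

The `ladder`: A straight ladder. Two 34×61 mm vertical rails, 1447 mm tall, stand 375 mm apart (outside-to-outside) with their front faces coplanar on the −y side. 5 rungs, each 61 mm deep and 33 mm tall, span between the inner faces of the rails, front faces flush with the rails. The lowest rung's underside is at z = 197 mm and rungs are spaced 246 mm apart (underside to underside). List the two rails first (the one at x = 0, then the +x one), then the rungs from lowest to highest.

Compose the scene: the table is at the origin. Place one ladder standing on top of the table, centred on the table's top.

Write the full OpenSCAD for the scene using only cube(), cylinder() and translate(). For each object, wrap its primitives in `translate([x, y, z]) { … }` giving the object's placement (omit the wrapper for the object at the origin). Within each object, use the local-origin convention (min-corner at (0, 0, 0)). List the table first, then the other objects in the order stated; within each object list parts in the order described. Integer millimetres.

translate([0, 0, 706]) cube([1317, 927, 36]);
translate([39, 39, 0]) cube([70, 70, 706]);
translate([1208, 39, 0]) cube([70, 70, 706]);
translate([39, 818, 0]) cube([70, 70, 706]);
translate([1208, 818, 0]) cube([70, 70, 706]);
translate([471, 433, 742]) {
  cube([34, 61, 1447]);
  translate([341, 0, 0]) cube([34, 61, 1447]);
  translate([34, 0, 197]) cube([307, 61, 33]);
  translate([34, 0, 443]) cube([307, 61, 33]);
  translate([34, 0, 689]) cube([307, 61, 33]);
  translate([34, 0, 935]) cube([307, 61, 33]);
  translate([34, 0, 1181]) cube([307, 61, 33]);
}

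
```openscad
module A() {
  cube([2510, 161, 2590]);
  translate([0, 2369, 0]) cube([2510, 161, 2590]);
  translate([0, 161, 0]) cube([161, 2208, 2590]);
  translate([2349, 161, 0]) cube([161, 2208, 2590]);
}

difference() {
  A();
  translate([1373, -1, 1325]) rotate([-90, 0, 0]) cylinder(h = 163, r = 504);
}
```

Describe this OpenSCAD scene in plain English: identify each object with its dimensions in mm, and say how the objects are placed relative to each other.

A is the wall frame of a small rectangular building: four walls, each 2590 mm tall and 161 mm thick, enclosing a footprint 2510 mm (x) by 2530 mm (y) outside-to-outside, with no floor or roof. The front and back walls (the −y and +y sides) span the full width; the two side walls fit between them.

The house frame has a circular hole of radius 504 mm through its front wall, centred at (x = 1373, z = 1325).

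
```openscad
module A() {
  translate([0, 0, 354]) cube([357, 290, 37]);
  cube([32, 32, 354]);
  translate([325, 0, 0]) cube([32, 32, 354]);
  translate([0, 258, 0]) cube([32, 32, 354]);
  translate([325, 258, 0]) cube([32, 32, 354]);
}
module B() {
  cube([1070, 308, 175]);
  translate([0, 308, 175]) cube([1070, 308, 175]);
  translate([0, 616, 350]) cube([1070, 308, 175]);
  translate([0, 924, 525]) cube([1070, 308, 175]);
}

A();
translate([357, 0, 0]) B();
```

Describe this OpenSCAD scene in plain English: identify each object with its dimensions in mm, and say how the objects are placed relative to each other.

A is a four-legged stool. The seat is a 357×290×37 mm slab whose top surface is at z = 391 mm; four square legs, each 32×32 mm in cross-section, run from the floor (z = 0) to the underside of the seat, each flush with a corner of the seat.

B is a run of 4 identical solid stair steps. Each tread is 1070×308 mm and each step block is 175 mm high. Step 1 rests on the floor; step k is offset from step 1 by (k−1)×308 mm in y and (k−1)×175 mm in z.

The staircase is against the stool's +x side, with their −y faces flush.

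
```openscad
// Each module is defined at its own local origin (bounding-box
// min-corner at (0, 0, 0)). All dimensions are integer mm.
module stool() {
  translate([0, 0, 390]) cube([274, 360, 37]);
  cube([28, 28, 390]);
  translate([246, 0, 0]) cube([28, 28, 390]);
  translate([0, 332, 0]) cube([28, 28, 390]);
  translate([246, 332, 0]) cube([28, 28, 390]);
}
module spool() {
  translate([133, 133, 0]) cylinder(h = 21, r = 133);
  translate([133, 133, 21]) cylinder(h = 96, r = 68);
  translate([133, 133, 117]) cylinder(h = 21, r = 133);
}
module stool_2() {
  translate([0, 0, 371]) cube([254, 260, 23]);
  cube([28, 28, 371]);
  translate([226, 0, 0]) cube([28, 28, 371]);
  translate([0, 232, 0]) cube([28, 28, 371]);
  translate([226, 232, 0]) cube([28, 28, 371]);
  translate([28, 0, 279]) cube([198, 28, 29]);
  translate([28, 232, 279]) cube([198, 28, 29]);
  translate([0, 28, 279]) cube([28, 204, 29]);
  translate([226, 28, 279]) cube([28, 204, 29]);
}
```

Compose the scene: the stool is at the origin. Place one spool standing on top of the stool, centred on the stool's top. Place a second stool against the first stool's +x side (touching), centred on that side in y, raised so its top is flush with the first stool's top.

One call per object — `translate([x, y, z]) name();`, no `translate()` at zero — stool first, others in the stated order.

stool();
translate([4, 47, 427]) spool();
translate([274, 50, 33]) stool_2();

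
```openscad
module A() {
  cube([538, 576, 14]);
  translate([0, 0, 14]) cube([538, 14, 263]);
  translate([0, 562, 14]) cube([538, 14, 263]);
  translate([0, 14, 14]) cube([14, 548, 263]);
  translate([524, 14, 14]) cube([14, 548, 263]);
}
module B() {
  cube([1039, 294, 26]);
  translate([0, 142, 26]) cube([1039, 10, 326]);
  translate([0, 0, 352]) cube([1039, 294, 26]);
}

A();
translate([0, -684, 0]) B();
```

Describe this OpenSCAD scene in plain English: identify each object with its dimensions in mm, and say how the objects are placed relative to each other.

A is an open storage box with external size 538×576×277 mm and wall thickness 14 mm (the base is also 14 mm thick). The base covers the whole footprint; the four walls stand on the base, with the y-facing walls full-width and the x-facing walls fitting between their inner faces.

B is an I-beam lying along x, 1039 mm long. Overall section height 378 mm. Two flanges 294 mm wide (y) and 26 mm thick, one on the floor and one at the top; a web 10 mm thick runs between them, centred on the flange width.

The I-beam is on the floor beside the open box on its −y side.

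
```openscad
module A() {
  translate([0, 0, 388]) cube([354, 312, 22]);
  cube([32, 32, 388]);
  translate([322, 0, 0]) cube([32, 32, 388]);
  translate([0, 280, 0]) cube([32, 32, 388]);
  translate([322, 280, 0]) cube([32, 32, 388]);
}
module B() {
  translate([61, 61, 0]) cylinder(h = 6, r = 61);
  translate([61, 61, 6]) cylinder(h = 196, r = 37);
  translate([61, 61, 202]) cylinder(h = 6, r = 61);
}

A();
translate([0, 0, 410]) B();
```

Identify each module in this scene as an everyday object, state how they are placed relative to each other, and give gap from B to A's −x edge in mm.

The spool's min-x is at 0; the stool's min-x is 0; gap = 0 mm.

A is a stool. B is a spool. The spool is on top of the stool. The gap from the spool to the stool's −x edge is 0 mm.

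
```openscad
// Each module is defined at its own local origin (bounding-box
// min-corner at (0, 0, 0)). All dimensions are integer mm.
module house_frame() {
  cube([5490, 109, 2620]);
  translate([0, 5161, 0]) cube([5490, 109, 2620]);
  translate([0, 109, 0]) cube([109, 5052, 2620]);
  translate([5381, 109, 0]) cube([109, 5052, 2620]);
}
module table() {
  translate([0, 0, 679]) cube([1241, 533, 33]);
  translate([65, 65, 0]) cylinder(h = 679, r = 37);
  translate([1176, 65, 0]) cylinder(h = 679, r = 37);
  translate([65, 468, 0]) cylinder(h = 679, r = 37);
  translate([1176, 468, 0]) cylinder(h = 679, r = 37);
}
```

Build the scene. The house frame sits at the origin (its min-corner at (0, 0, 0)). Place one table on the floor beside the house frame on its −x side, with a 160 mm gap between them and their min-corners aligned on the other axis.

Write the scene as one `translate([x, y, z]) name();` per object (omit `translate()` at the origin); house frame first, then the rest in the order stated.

house_frame();
translate([-1401, 0, 0]) table();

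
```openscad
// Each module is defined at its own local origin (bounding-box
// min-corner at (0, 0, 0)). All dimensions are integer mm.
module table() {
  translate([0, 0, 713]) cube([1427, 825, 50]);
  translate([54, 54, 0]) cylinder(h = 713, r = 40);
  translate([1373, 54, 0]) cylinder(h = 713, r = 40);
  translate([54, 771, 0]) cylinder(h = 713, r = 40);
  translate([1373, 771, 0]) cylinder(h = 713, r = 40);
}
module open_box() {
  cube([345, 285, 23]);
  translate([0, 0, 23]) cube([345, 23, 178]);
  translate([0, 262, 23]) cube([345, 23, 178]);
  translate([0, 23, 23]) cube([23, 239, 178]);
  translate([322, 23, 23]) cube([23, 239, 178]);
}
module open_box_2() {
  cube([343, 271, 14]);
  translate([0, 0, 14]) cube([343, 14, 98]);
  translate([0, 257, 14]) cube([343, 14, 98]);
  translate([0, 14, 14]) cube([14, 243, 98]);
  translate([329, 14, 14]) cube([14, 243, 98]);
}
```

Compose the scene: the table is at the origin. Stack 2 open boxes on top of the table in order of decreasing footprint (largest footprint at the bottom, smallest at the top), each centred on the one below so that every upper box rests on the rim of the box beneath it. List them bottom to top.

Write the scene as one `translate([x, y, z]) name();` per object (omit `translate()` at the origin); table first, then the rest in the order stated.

table();
translate([541, 270, 763]) open_box();
translate([542, 277, 964]) open_box_2();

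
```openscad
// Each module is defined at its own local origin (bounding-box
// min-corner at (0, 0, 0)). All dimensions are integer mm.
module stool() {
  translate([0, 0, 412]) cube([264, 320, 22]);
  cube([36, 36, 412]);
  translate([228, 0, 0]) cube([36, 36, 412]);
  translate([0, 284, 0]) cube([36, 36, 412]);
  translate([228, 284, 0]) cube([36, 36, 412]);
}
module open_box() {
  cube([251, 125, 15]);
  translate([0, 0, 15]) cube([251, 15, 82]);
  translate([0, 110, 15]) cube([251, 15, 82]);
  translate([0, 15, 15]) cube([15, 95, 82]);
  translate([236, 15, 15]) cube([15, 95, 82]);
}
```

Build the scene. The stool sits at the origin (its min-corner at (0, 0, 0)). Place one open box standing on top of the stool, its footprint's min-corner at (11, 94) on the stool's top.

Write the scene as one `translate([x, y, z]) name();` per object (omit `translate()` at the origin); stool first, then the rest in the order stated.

stool();
translate([11, 94, 434]) open_box();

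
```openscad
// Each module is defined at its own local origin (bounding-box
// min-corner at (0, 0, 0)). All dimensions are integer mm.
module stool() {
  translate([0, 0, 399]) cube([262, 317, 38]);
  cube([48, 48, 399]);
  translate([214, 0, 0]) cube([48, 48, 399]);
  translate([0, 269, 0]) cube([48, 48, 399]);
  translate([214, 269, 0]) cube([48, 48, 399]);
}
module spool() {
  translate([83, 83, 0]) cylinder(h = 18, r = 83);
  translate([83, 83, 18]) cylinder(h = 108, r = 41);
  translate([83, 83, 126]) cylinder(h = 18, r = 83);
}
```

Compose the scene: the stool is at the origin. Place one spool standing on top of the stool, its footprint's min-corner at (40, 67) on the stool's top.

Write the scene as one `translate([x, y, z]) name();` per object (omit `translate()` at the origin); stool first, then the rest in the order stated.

stool();
translate([40, 67, 437]) spool();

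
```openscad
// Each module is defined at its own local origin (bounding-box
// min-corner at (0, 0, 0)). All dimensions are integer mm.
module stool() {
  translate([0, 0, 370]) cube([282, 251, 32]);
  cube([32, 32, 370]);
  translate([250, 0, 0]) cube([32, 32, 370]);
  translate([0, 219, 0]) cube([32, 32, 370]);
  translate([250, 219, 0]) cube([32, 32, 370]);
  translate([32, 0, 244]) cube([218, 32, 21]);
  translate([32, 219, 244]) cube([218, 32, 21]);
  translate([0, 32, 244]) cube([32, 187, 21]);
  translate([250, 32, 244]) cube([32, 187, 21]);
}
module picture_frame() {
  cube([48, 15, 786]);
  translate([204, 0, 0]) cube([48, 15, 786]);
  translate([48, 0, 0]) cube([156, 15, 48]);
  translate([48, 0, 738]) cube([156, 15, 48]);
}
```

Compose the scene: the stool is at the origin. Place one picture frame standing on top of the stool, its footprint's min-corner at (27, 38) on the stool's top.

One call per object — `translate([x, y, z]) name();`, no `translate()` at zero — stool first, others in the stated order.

stool();
translate([27, 38, 402]) picture_frame();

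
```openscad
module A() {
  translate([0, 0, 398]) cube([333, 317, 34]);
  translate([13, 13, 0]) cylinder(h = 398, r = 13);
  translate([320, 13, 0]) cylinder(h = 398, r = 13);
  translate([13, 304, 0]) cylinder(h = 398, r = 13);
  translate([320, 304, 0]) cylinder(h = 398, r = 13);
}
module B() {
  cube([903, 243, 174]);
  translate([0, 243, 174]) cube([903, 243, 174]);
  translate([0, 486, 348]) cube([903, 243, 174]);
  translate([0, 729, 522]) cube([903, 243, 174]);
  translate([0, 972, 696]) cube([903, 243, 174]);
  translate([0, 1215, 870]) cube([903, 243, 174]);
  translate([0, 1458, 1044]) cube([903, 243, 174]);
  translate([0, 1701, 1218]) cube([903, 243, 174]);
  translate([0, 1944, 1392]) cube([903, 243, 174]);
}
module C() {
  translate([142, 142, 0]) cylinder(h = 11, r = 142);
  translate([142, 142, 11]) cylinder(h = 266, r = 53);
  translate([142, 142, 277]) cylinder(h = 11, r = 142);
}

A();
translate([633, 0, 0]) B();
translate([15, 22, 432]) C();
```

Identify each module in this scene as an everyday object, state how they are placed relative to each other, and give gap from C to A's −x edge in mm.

The spool's min-x is at 15; the stool's min-x is 0; gap = 15 mm.

A is a stool. B is a staircase. C is a spool. The staircase is on the floor beside the stool on its +x side. The spool is on top of the stool. The gap from the spool to the stool's −x edge is 15 mm.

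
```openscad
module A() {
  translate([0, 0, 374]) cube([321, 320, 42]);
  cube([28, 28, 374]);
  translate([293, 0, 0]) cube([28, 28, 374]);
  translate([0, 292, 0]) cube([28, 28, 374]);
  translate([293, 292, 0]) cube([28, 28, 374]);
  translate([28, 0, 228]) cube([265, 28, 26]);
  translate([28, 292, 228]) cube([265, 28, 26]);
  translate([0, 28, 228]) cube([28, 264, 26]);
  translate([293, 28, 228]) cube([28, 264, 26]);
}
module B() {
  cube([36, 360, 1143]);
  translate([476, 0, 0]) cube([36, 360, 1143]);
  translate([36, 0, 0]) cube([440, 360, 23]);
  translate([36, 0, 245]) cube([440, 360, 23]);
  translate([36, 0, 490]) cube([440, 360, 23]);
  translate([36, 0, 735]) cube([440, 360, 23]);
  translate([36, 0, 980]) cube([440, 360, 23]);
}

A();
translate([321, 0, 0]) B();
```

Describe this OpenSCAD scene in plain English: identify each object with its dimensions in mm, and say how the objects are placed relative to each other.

A is a four-legged stool. The seat is a 321×320×42 mm slab whose top surface is at z = 416 mm; four square legs, each 28×28 mm in cross-section, run from the floor (z = 0) to the underside of the seat, each flush with a corner of the seat. Four stretchers, 28 mm wide and 26 mm tall, connect adjacent legs with their undersides at z = 228 mm, each running between the inner faces of the legs it joins and aligned with the legs' outer faces on the other axis.

B is an open bookshelf. Two side panels, each 36 mm thick, 360 mm deep and 1143 mm tall, stand 512 mm apart (outside-to-outside). Between them sit 5 shelves, each 23 mm thick and 360 mm deep, spanning the full gap between the sides. The bottom shelf rests on the floor (its underside at z = 0) and the clear gap between one shelf's top and the next shelf's underside is 222 mm.

The bookshelf is against the stool's +x side, with their −y faces flush.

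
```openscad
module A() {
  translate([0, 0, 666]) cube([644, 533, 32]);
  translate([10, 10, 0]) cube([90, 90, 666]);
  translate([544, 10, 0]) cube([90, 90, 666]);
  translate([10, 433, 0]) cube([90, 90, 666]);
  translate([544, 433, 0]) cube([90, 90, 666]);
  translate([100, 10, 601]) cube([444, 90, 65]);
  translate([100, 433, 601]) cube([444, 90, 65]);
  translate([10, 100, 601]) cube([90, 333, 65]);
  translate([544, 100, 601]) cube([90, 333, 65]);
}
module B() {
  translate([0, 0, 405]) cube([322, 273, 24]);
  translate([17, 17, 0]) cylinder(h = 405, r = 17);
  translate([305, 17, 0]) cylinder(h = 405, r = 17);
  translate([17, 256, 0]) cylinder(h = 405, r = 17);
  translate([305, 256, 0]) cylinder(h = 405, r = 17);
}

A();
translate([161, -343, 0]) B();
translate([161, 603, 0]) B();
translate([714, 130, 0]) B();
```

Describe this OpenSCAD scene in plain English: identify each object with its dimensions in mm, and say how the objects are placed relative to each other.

A is a rectangular dining table. The top is 644×533×32 mm with its upper surface at z = 698 mm. It stands on four 90×90 mm square legs, each inset 10 mm from the nearest pair of top edges, running from the floor to the underside of the top. Four apron rails, 90 mm thick and 65 mm tall, run between adjacent legs with their top edges flush with the underside of the top and their outer faces flush with the legs' outer faces.

B is a simple wooden stool: a rectangular seat 322 mm (x) by 273 mm (y), 24 mm thick, top face at z = 429 mm, on four round legs, each 34 mm in diameter. The legs rest on z = 0, each leg's axis is inset half a diameter from the nearest pair of seat edges (so the leg's bounding box is flush with the corner).

Three stools sit around the table at the −y, +y, +x sides.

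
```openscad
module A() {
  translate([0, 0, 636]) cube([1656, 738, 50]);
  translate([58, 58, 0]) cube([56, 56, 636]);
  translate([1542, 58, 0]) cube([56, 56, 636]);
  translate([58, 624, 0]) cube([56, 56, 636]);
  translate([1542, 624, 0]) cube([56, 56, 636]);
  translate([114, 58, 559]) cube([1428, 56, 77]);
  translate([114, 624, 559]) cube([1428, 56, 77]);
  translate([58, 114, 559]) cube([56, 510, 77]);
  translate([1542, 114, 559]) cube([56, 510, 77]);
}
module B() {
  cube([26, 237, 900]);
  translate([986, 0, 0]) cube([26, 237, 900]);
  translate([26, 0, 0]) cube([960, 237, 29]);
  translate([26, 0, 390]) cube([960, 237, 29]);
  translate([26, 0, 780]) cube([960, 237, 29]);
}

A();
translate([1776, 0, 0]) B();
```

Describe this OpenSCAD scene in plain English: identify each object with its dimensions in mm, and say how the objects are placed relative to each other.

A is a table with a 1656×738 mm rectangular top, 50 mm thick, top surface at z = 686 mm, supported by four 56×56 mm square legs, each inset 58 mm from the nearest pair of top edges, running from the floor. Four apron rails, 56 mm thick and 77 mm tall, run between adjacent legs with their top edges flush with the underside of the top and their outer faces flush with the legs' outer faces.

B is an open bookshelf. Two side panels, each 26 mm thick, 237 mm deep and 900 mm tall, stand 1012 mm apart (outside-to-outside). Between them sit 3 shelves, each 29 mm thick and 237 mm deep, spanning the full gap between the sides. The bottom shelf rests on the floor (its underside at z = 0) and the clear gap between one shelf's top and the next shelf's underside is 361 mm.

The bookshelf is on the floor beside the table on its +x side.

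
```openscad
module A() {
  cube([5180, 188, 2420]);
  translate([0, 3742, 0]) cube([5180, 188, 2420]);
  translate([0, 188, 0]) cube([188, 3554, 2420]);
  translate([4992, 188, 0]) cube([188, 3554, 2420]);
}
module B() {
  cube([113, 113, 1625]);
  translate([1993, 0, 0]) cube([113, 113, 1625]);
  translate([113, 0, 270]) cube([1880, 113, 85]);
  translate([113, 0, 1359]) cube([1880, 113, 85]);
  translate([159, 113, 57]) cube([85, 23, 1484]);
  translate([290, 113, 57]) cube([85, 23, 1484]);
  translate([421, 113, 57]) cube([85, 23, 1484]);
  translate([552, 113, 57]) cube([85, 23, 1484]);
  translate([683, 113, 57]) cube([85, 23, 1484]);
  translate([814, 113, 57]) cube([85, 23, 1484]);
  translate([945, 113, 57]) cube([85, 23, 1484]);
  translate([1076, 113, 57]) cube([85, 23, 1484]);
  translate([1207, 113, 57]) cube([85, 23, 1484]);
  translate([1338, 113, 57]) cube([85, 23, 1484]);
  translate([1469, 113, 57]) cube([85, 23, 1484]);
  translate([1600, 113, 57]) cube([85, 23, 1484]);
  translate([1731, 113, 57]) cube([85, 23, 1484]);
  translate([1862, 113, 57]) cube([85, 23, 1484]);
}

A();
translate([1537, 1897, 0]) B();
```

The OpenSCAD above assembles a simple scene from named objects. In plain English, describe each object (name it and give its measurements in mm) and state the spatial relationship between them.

A is a box-shaped house frame (walls only): outside footprint 5180×3930 mm, wall height 2420 mm, wall thickness 188 mm. The two y-facing walls run the full x-width; the two x-facing walls fit between the inner faces of the y-facing walls.

B is a fence section. Two 113×113 mm posts, 1625 mm tall, stand on the floor with a clear span of 1880 mm between their inner faces. Two horizontal rails of 113×85 mm section span the gap between the posts with their undersides at z = 270 mm and z = 1359 mm, flush with the posts' −y face. 14 pickets, each 85 mm wide, 23 mm thick and 1484 mm tall, are fixed to the +y face of the rails with their bottoms at z = 57 mm, evenly spaced across the span with equal gaps (rounded down to the nearest mm) at the −x end and between each pair — any rounding remainder accumulates at the +x end.

The fence section sits inside the house frame, centred.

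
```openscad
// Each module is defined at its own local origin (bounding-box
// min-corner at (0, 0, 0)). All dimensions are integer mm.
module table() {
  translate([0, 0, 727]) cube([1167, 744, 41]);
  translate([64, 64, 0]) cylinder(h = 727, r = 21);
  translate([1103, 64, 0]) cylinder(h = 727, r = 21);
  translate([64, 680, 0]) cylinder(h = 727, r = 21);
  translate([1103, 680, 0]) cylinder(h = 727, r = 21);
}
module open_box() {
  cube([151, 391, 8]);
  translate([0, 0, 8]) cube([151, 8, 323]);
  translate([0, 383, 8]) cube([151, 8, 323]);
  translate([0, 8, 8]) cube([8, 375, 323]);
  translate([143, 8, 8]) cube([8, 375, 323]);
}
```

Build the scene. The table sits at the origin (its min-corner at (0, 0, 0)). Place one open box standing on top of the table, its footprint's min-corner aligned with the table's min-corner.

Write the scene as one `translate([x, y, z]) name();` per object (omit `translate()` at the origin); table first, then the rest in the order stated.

table();
translate([0, 0, 768]) open_box();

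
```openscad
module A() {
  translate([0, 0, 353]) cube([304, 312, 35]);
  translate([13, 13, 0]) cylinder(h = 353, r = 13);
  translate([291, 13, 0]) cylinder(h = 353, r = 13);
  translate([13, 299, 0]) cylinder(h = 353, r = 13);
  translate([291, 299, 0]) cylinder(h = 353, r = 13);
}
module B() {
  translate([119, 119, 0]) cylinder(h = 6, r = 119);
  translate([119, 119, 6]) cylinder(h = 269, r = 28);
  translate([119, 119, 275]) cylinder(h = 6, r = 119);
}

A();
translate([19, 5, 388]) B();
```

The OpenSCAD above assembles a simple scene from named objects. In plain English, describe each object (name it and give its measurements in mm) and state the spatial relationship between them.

A is a four-legged stool. The seat is a 304×312×35 mm slab whose top surface is at z = 388 mm; four round legs, each 26 mm in diameter, run from the floor (z = 0) to the underside of the seat, each leg's axis is inset half a diameter from the nearest pair of seat edges (so the leg's bounding box is flush with the corner).

B is a spool: two coaxial disc flanges of radius 119 mm and thickness 6 mm, joined by a core cylinder of radius 28 mm and height 269 mm. The lower flange rests on z = 0 and the three cylinders share a vertical axis.

The spool is on top of the stool.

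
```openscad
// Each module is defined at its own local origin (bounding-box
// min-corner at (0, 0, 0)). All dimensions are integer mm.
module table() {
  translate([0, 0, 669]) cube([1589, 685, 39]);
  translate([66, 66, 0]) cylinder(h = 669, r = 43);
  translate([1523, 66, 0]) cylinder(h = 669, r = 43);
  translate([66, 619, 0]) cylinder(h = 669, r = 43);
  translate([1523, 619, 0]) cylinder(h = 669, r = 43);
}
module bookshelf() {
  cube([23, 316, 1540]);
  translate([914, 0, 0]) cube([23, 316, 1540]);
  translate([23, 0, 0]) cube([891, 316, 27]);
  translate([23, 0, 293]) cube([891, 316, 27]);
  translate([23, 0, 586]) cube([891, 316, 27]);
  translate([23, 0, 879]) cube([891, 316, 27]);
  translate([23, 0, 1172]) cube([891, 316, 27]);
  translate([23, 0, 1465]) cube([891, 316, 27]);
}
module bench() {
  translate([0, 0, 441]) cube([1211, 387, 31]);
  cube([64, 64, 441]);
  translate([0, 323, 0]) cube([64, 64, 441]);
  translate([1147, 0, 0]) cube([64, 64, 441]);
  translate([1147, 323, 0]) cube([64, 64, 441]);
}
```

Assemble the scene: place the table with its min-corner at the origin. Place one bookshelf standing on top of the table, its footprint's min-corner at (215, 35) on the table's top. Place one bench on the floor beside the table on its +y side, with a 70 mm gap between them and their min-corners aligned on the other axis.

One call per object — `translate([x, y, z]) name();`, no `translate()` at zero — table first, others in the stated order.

table();
translate([215, 35, 708]) bookshelf();
translate([0, 755, 0]) bench();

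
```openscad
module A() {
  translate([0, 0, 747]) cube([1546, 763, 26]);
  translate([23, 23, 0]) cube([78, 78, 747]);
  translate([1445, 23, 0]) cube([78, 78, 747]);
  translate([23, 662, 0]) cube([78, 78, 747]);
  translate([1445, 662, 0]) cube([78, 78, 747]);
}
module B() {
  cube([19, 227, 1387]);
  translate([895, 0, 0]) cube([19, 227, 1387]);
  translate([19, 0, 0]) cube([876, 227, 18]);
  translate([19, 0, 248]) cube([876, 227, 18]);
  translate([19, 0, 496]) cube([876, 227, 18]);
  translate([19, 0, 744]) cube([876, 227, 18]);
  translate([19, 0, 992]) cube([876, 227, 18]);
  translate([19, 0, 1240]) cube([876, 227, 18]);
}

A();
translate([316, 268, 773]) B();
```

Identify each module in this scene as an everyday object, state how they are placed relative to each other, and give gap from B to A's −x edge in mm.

The bookshelf's min-x is at 316; the table's min-x is 0; gap = 316 mm.

A is a table. B is a bookshelf. The bookshelf is on top of the table, centred. The gap from the bookshelf to the table's −x edge is 316 mm.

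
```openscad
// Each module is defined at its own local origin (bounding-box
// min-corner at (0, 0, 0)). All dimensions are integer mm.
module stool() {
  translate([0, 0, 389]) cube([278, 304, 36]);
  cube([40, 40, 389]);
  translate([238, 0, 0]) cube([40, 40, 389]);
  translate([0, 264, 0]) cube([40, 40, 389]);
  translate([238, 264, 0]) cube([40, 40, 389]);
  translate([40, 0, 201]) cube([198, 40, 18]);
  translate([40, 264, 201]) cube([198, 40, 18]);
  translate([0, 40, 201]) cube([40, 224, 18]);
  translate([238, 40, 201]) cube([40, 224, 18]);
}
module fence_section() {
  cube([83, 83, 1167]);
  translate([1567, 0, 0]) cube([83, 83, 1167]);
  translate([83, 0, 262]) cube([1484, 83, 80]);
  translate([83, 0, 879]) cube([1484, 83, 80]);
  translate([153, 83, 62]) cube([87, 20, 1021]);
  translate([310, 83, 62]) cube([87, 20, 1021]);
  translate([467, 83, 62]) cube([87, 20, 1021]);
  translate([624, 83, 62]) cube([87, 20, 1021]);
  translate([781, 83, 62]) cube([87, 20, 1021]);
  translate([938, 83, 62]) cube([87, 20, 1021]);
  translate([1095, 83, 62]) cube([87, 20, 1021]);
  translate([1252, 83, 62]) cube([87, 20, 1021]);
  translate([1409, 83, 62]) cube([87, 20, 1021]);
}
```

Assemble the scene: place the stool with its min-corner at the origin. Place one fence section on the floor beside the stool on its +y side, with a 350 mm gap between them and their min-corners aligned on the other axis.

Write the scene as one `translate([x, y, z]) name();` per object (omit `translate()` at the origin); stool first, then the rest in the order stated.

stool();
translate([0, 654, 0]) fence_section();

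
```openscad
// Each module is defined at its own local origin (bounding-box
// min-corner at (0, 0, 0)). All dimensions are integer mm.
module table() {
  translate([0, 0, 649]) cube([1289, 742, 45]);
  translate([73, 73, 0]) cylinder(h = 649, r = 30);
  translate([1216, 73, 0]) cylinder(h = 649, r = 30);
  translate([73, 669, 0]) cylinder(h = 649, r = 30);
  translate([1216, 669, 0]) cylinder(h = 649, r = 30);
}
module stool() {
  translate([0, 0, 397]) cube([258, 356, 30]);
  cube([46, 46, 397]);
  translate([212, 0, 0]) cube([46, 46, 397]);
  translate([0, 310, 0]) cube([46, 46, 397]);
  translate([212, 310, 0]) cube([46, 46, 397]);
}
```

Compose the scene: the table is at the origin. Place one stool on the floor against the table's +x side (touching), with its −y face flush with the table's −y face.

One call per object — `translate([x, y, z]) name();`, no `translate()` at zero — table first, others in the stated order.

table();
translate([1289, 0, 0]) stool();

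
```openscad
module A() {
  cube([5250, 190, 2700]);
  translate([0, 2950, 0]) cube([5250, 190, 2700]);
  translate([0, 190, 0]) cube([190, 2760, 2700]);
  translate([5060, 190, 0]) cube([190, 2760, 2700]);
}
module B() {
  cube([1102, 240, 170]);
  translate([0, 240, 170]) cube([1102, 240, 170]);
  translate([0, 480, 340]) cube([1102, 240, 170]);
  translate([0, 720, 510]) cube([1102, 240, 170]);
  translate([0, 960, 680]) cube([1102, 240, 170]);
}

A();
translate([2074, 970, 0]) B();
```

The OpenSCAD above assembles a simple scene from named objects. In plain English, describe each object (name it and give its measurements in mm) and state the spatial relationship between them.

A is a box-shaped house frame (walls only): outside footprint 5250×3140 mm, wall height 2700 mm, wall thickness 190 mm. The two y-facing walls run the full x-width; the two x-facing walls fit between the inner faces of the y-facing walls.

B is a run of 5 identical solid stair steps. Each tread is 1102×240 mm and each step block is 170 mm high. Step 1 rests on the floor; step k is offset from step 1 by (k−1)×240 mm in y and (k−1)×170 mm in z.

The staircase sits inside the house frame, centred.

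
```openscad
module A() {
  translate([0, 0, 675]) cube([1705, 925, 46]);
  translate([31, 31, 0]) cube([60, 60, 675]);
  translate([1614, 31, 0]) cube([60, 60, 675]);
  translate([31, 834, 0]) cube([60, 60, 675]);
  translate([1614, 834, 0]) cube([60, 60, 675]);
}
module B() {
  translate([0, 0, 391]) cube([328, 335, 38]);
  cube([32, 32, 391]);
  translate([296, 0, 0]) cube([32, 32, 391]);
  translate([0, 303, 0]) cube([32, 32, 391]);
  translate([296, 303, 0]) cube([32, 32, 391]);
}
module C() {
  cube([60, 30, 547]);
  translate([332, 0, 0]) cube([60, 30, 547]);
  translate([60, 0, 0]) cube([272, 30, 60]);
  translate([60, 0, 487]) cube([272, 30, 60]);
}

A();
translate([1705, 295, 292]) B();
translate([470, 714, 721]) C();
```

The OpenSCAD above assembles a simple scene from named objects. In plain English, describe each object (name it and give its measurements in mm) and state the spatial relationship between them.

A is a table with a 1705×925 mm rectangular top, 46 mm thick, top surface at z = 721 mm, supported by four 60×60 mm square legs, each inset 31 mm from the nearest pair of top edges, running from the floor.

B is a four-legged stool. The seat is a 328×335×38 mm slab whose top surface is at z = 429 mm; four square legs, each 32×32 mm in cross-section, run from the floor (z = 0) to the underside of the seat, each flush with a corner of the seat.

C is a picture frame with a 272×427 mm rectangular opening (x by z) and a uniform 60 mm border on every side. Frame depth is 30 mm along y. It is built from two vertical stiles running the full outside height and two horizontal rails spanning the gap between the stiles.

The stool is beside the table with their tops flush at z = 721. The picture frame is on top of the table.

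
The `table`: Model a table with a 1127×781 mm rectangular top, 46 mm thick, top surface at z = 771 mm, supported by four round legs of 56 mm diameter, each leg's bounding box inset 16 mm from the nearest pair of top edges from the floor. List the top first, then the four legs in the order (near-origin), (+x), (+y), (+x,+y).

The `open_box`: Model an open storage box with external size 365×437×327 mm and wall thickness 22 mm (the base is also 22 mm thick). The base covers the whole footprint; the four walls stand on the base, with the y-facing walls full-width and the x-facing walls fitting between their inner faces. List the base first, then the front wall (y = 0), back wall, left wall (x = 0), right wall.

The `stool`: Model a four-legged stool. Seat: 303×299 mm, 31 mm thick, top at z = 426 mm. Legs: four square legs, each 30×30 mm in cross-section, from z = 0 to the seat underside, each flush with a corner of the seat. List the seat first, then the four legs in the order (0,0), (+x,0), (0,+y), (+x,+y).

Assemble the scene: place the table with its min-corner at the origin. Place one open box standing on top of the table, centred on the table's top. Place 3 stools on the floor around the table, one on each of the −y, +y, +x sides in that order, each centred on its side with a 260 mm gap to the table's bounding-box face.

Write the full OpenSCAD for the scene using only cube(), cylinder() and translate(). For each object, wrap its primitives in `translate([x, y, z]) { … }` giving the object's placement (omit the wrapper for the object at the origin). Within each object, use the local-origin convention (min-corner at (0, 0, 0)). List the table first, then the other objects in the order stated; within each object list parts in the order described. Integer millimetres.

translate([0, 0, 725]) cube([1127, 781, 46]);
translate([44, 44, 0]) cylinder(h = 725, r = 28);
translate([1083, 44, 0]) cylinder(h = 725, r = 28);
translate([44, 737, 0]) cylinder(h = 725, r = 28);
translate([1083, 737, 0]) cylinder(h = 725, r = 28);
translate([381, 172, 771]) {
  cube([365, 437, 22]);
  translate([0, 0, 22]) cube([365, 22, 305]);
  translate([0, 415, 22]) cube([365, 22, 305]);
  translate([0, 22, 22]) cube([22, 393, 305]);
  translate([343, 22, 22]) cube([22, 393, 305]);
}
translate([412, -559, 0]) {
  translate([0, 0, 395]) cube([303, 299, 31]);
  cube([30, 30, 395]);
  translate([273, 0, 0]) cube([30, 30, 395]);
  translate([0, 269, 0]) cube([30, 30, 395]);
  translate([273, 269, 0]) cube([30, 30, 395]);
}
translate([412, 1041, 0]) {
  translate([0, 0, 395]) cube([303, 299, 31]);
  cube([30, 30, 395]);
  translate([273, 0, 0]) cube([30, 30, 395]);
  translate([0, 269, 0]) cube([30, 30, 395]);
  translate([273, 269, 0]) cube([30, 30, 395]);
}
translate([1387, 241, 0]) {
  translate([0, 0, 395]) cube([303, 299, 31]);
  cube([30, 30, 395]);
  translate([273, 0, 0]) cube([30, 30, 395]);
  translate([0, 269, 0]) cube([30, 30, 395]);
  translate([273, 269, 0]) cube([30, 30, 395]);
}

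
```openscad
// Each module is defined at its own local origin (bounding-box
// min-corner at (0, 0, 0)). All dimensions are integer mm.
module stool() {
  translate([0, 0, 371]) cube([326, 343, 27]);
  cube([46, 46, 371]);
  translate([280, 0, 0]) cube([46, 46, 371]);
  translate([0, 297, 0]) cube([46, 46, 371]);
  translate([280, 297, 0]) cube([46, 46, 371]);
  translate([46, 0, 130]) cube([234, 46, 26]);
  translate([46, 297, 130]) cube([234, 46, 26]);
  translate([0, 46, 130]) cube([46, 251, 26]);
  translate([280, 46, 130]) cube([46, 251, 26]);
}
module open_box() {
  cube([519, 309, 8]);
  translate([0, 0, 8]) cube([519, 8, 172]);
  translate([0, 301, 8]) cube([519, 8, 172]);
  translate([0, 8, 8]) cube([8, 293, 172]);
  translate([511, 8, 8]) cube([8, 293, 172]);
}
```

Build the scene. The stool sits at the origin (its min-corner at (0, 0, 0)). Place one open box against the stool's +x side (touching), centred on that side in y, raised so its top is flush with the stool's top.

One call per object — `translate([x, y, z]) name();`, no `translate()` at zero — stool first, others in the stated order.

stool();
translate([326, 17, 218]) open_box();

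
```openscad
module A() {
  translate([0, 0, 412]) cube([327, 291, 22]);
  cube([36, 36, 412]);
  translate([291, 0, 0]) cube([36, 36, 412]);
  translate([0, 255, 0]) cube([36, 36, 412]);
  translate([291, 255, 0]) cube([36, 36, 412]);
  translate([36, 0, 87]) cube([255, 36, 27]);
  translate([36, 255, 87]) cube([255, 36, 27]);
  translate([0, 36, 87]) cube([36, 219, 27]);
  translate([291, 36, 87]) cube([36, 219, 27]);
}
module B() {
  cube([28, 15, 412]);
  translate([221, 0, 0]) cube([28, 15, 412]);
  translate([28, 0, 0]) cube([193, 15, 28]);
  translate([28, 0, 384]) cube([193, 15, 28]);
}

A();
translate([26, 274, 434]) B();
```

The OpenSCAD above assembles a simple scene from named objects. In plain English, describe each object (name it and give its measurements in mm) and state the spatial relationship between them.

A is a four-legged stool. The seat is 327×291 mm, 22 mm thick, top at z = 434 mm. It stands on four square legs, each 36×36 mm in cross-section, from z = 0 to the seat underside, each flush with a corner of the seat. Four stretchers, 36 mm wide and 27 mm tall, connect adjacent legs with their undersides at z = 87 mm, each running between the inner faces of the legs it joins and aligned with the legs' outer faces on the other axis.

B is a rectangular picture frame lying in the x–z plane (depth along y). The opening is 193 mm wide (x) by 356 mm tall (z), surrounded by a border 28 mm wide on all four sides. The frame is 15 mm deep and is made of two full-height vertical stiles with two horizontal rails fitted between them.

The picture frame is on top of the stool.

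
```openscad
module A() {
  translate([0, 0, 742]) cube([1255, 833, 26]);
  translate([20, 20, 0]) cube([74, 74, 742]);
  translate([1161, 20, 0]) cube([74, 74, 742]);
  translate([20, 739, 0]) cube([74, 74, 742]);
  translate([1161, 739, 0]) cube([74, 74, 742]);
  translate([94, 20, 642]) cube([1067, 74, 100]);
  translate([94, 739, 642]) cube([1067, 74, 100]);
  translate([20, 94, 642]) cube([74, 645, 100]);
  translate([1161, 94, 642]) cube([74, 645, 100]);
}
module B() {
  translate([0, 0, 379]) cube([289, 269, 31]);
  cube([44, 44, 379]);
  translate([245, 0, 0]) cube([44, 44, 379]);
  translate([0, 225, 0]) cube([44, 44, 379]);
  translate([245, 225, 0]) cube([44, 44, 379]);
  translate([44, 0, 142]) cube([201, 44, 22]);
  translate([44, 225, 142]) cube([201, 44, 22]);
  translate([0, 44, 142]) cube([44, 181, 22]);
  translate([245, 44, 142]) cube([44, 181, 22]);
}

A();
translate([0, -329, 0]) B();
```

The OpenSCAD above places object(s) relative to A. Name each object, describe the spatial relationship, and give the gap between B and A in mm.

The stool's nearest face is 60 mm from the table's −y face.

A is a table. B is a stool. The stool is on the floor beside the table on its −y side. The gap between the stool and the table is 60 mm.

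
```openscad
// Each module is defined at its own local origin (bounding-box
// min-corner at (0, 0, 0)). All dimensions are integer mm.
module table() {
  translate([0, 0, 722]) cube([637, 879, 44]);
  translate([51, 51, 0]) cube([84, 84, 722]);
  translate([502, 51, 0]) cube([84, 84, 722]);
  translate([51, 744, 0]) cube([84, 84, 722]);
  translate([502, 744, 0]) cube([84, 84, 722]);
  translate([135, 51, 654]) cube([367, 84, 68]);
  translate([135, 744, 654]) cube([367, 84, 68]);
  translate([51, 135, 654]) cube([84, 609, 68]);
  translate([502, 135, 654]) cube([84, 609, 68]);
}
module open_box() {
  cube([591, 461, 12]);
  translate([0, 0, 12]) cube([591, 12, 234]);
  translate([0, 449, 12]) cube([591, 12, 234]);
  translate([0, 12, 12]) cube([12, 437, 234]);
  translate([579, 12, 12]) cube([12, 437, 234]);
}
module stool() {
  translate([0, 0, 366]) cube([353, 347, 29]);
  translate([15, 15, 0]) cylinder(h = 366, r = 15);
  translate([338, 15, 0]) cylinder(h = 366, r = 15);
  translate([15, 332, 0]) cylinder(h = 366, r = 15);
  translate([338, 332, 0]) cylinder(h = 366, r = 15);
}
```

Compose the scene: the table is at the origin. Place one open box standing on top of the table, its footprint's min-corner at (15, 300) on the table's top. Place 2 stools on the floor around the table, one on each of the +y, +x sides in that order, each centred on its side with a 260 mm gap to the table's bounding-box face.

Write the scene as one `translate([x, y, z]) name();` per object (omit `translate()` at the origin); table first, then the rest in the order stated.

table();
translate([15, 300, 766]) open_box();
translate([142, 1139, 0]) stool();
translate([897, 266, 0]) stool();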